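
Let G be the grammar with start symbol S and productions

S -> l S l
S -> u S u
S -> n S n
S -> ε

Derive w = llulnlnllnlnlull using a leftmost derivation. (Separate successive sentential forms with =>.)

S => lSl => llSll => lluSull => llulSlull => llulnSnlull => llulnlSlnlull => llulnlnSnlnlull => llulnlnlSlnlnlull => llulnlnllnlnlull

S => lSl   [S -> l S l]
lSl => llSll   [S -> l S l]
llSll => lluSull   [S -> u S u]
lluSull => llulSlull   [S -> l S l]
llulSlull => llulnSnlull   [S -> n S n]
llulnSnlull => llulnlSlnlull   [S -> l S l]
llulnlSlnlull => llulnlnSnlnlull   [S -> n S n]
llulnlnSnlnlull => llulnlnlSlnlnlull   [S -> l S l]
llulnlnlSlnlnlull => llulnlnllnlnlull   [S -> ε]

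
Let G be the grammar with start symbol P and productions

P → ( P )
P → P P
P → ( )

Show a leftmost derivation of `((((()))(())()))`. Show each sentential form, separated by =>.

P => (P)   [P → ( P )]
(P) => ((P))   [P → ( P )]
((P)) => ((PP))   [P → P P]
((PP)) => ((PPP))   [P → P P]
((PPP)) => (((P)PP))   [P → ( P )]
(((P)PP)) => ((((P))PP))   [P → ( P )]
((((P))PP)) => ((((()))PP))   [P → ( )]
((((()))PP)) => ((((()))(P)P))   [P → ( P )]
((((()))(P)P)) => ((((()))(())P))   [P → ( )]
((((()))(())P)) => ((((()))(())()))   [P → ( )]

P => (P) => ((P)) => ((PP)) => ((PPP)) => (((P)PP)) => ((((P))PP)) => ((((()))PP)) => ((((()))(P)P)) => ((((()))(())P)) => ((((()))(())()))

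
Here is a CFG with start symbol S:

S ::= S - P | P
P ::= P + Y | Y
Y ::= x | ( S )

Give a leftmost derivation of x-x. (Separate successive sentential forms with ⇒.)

S ⇒ S-P   [S ::= S - P]
S-P ⇒ P-P   [S ::= P]
P-P ⇒ Y-P   [P ::= Y]
Y-P ⇒ x-P   [Y ::= x]
x-P ⇒ x-Y   [P ::= Y]
x-Y ⇒ x-x   [Y ::= x]

S ⇒ S-P ⇒ P-P ⇒ Y-P ⇒ x-P ⇒ x-Y ⇒ x-x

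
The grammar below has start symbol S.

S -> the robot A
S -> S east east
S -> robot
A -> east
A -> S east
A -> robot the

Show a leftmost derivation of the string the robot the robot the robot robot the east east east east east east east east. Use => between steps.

S => S east east   [S -> S east east]
S east east => S east east east east   [S -> S east east]
S east east east east => the robot A east east east east   [S -> the robot A]
the robot A east east east east => the robot S east east east east east   [A -> S east]
the robot S east east east east east => the robot S east east east east east east east   [S -> S east east]
the robot S east east east east east east east => the robot the robot A east east east east east east east   [S -> the robot A]
the robot the robot A east east east east east east east => the robot the robot S east east east east east east east east   [A -> S east]
the robot the robot S east east east east east east east east => the robot the robot the robot A east east east east east east east east   [S -> the robot A]
the robot the robot the robot A east east east east east east east east => the robot the robot the robot robot the east east east east east east east east   [A -> robot the]

S => S east east => S east east east east => the robot A east east east east => the robot S east east east east east => the robot S east east east east east east east => the robot the robot A east east east east east east east => the robot the robot S east east east east east east east east => the robot the robot the robot A east east east east east east east east => the robot the robot the robot robot the east east east east east east east east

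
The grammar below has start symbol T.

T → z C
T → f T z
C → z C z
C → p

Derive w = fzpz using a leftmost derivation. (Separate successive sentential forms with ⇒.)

T ⇒ fTz ⇒ fzCz ⇒ fzpz

T ⇒ fTz   [T → f T z]
fTz ⇒ fzCz   [T → z C]
fzCz ⇒ fzpz   [C → p]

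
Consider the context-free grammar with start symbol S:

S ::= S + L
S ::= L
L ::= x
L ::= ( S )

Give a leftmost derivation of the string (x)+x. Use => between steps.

S => S+L => L+L => (S)+L => (L)+L => (x)+L => (x)+x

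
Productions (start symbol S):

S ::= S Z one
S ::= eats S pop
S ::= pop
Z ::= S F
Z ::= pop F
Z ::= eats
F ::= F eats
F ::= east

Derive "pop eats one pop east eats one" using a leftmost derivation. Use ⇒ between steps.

S ⇒ S Z one ⇒ S Z one Z one ⇒ pop Z one Z one ⇒ pop eats one Z one ⇒ pop eats one S F one ⇒ pop eats one pop F one ⇒ pop eats one pop F eats one ⇒ pop eats one pop east eats one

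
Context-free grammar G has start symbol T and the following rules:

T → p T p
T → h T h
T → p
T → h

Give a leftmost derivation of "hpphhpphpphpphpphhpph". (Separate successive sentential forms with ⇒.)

T ⇒ hTh   [T → h T h]
hTh ⇒ hpTph   [T → p T p]
hpTph ⇒ hppTpph   [T → p T p]
hppTpph ⇒ hpphThpph   [T → h T h]
hpphThpph ⇒ hpphhThhpph   [T → h T h]
hpphhThhpph ⇒ hpphhpTphhpph   [T → p T p]
hpphhpTphhpph ⇒ hpphhppTpphhpph   [T → p T p]
hpphhppTpphhpph ⇒ hpphhpphThpphhpph   [T → h T h]
hpphhpphThpphhpph ⇒ hpphhpphpTphpphhpph   [T → p T p]
hpphhpphpTphpphhpph ⇒ hpphhpphppTpphpphhpph   [T → p T p]
hpphhpphppTpphpphhpph ⇒ hpphhpphpphpphpphhpph   [T → h]

T ⇒ hTh ⇒ hpTph ⇒ hppTpph ⇒ hpphThpph ⇒ hpphhThhpph ⇒ hpphhpTphhpph ⇒ hpphhppTpphhpph ⇒ hpphhpphThpphhpph ⇒ hpphhpphpTphpphhpph ⇒ hpphhpphppTpphpphhpph ⇒ hpphhpphpphpphpphhpph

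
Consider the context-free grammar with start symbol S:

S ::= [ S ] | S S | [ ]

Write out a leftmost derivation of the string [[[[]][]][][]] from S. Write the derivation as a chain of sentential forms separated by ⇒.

S ⇒ [S]   [S ::= [ S ]]
[S] ⇒ [SS]   [S ::= S S]
[SS] ⇒ [SSS]   [S ::= S S]
[SSS] ⇒ [[S]SS]   [S ::= [ S ]]
[[S]SS] ⇒ [[SS]SS]   [S ::= S S]
[[SS]SS] ⇒ [[[S]S]SS]   [S ::= [ S ]]
[[[S]S]SS] ⇒ [[[[]]S]SS]   [S ::= [ ]]
[[[[]]S]SS] ⇒ [[[[]][]]SS]   [S ::= [ ]]
[[[[]][]]SS] ⇒ [[[[]][]][]S]   [S ::= [ ]]
[[[[]][]][]S] ⇒ [[[[]][]][][]]   [S ::= [ ]]

S ⇒ [S] ⇒ [SS] ⇒ [SSS] ⇒ [[S]SS] ⇒ [[SS]SS] ⇒ [[[S]S]SS] ⇒ [[[[]]S]SS] ⇒ [[[[]][]]SS] ⇒ [[[[]][]][]S] ⇒ [[[[]][]][][]]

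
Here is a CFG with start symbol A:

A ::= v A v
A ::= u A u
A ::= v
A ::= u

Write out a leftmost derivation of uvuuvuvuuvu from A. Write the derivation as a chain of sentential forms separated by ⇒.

A ⇒ uAu ⇒ uvAvu ⇒ uvuAuvu ⇒ uvuuAuuvu ⇒ uvuuvAvuuvu ⇒ uvuuvuvuuvu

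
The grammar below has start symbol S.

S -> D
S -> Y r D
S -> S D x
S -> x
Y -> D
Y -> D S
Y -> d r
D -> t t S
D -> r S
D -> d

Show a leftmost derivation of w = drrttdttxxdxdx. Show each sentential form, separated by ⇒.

S ⇒ SDx ⇒ YrDDx ⇒ drrDDx ⇒ drrttSDx ⇒ drrttSDxDx ⇒ drrttSDxDxDx ⇒ drrttDDxDxDx ⇒ drrttdDxDxDx ⇒ drrttdttSxDxDx ⇒ drrttdttxxDxDx ⇒ drrttdttxxdxDx ⇒ drrttdttxxdxdx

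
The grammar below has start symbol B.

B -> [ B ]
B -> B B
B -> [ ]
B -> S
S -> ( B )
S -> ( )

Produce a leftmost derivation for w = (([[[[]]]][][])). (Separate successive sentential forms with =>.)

B => S => (B) => (S) => ((B)) => ((BB)) => ((BBB)) => (([B]BB)) => (([[B]]BB)) => (([[[B]]]BB)) => (([[[[]]]]BB)) => (([[[[]]]][]B)) => (([[[[]]]][][]))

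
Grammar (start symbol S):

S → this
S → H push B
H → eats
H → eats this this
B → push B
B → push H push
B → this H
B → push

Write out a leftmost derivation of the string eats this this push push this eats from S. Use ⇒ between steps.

S ⇒ H push B ⇒ eats this this push B ⇒ eats this this push push B ⇒ eats this this push push this H ⇒ eats this this push push this eats

S ⇒ H push B   [S → H push B]
H push B ⇒ eats this this push B   [H → eats this this]
eats this this push B ⇒ eats this this push push B   [B → push B]
eats this this push push B ⇒ eats this this push push this H   [B → this H]
eats this this push push this H ⇒ eats this this push push this eats   [H → eats]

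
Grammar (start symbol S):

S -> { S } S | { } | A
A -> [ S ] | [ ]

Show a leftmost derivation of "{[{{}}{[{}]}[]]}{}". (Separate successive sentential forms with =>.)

S => {S}S   [S -> { S } S]
{S}S => {A}S   [S -> A]
{A}S => {[S]}S   [A -> [ S ]]
{[S]}S => {[{S}S]}S   [S -> { S } S]
{[{S}S]}S => {[{{}}S]}S   [S -> { }]
{[{{}}S]}S => {[{{}}{S}S]}S   [S -> { S } S]
{[{{}}{S}S]}S => {[{{}}{A}S]}S   [S -> A]
{[{{}}{A}S]}S => {[{{}}{[S]}S]}S   [A -> [ S ]]
{[{{}}{[S]}S]}S => {[{{}}{[{}]}S]}S   [S -> { }]
{[{{}}{[{}]}S]}S => {[{{}}{[{}]}A]}S   [S -> A]
{[{{}}{[{}]}A]}S => {[{{}}{[{}]}[]]}S   [A -> [ ]]
{[{{}}{[{}]}[]]}S => {[{{}}{[{}]}[]]}{}   [S -> { }]

S => {S}S => {A}S => {[S]}S => {[{S}S]}S => {[{{}}S]}S => {[{{}}{S}S]}S => {[{{}}{A}S]}S => {[{{}}{[S]}S]}S => {[{{}}{[{}]}S]}S => {[{{}}{[{}]}A]}S => {[{{}}{[{}]}[]]}S => {[{{}}{[{}]}[]]}{}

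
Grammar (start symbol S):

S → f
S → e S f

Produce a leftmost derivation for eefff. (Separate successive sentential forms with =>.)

S => eSf => eeSff => eefff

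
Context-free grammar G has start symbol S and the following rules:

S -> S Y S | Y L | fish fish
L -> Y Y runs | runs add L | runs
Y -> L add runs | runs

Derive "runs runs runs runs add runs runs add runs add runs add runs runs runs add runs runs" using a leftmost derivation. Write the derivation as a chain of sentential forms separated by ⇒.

S ⇒ Y L   [S -> Y L]
Y L ⇒ runs L   [Y -> runs]
runs L ⇒ runs Y Y runs   [L -> Y Y runs]
runs Y Y runs ⇒ runs L add runs Y runs   [Y -> L add runs]
runs L add runs Y runs ⇒ runs Y Y runs add runs Y runs   [L -> Y Y runs]
runs Y Y runs add runs Y runs ⇒ runs runs Y runs add runs Y runs   [Y -> runs]
runs runs Y runs add runs Y runs ⇒ runs runs runs runs add runs Y runs   [Y -> runs]
runs runs runs runs add runs Y runs ⇒ runs runs runs runs add runs L add runs runs   [Y -> L add runs]
runs runs runs runs add runs L add runs runs ⇒ runs runs runs runs add runs runs add L add runs runs   [L -> runs add L]
runs runs runs runs add runs runs add L add runs runs ⇒ runs runs runs runs add runs runs add Y Y runs add runs runs   [L -> Y Y runs]
runs runs runs runs add runs runs add Y Y runs add runs runs ⇒ runs runs runs runs add runs runs add L add runs Y runs add runs runs   [Y -> L add runs]
runs runs runs runs add runs runs add L add runs Y runs add runs runs ⇒ runs runs runs runs add runs runs add runs add L add runs Y runs add runs runs   [L -> runs add L]
runs runs runs runs add runs runs add runs add L add runs Y runs add runs runs ⇒ runs runs runs runs add runs runs add runs add runs add runs Y runs add runs runs   [L -> runs]
runs runs runs runs add runs runs add runs add runs add runs Y runs add runs runs ⇒ runs runs runs runs add runs runs add runs add runs add runs runs runs add runs runs   [Y -> runs]

S ⇒ Y L ⇒ runs L ⇒ runs Y Y runs ⇒ runs L add runs Y runs ⇒ runs Y Y runs add runs Y runs ⇒ runs runs Y runs add runs Y runs ⇒ runs runs runs runs add runs Y runs ⇒ runs runs runs runs add runs L add runs runs ⇒ runs runs runs runs add runs runs add L add runs runs ⇒ runs runs runs runs add runs runs add Y Y runs add runs runs ⇒ runs runs runs runs add runs runs add L add runs Y runs add runs runs ⇒ runs runs runs runs add runs runs add runs add L add runs Y runs add runs runs ⇒ runs runs runs runs add runs runs add runs add runs add runs Y runs add runs runs ⇒ runs runs runs runs add runs runs add runs add runs add runs runs runs add runs runs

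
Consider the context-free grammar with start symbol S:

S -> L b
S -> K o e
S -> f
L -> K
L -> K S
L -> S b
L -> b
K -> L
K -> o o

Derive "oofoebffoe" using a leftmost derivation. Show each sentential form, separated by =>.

S => Koe   [S -> K o e]
Koe => Loe   [K -> L]
Loe => KSoe   [L -> K S]
KSoe => LSoe   [K -> L]
LSoe => KSSoe   [L -> K S]
KSSoe => LSSoe   [K -> L]
LSSoe => SbSSoe   [L -> S b]
SbSSoe => KoebSSoe   [S -> K o e]
KoebSSoe => LoebSSoe   [K -> L]
LoebSSoe => KSoebSSoe   [L -> K S]
KSoebSSoe => ooSoebSSoe   [K -> o o]
ooSoebSSoe => oofoebSSoe   [S -> f]
oofoebSSoe => oofoebfSoe   [S -> f]
oofoebfSoe => oofoebffoe   [S -> f]

S => Koe => Loe => KSoe => LSoe => KSSoe => LSSoe => SbSSoe => KoebSSoe => LoebSSoe => KSoebSSoe => ooSoebSSoe => oofoebSSoe => oofoebfSoe => oofoebffoe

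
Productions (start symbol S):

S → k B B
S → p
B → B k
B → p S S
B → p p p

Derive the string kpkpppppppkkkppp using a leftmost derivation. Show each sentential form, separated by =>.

S => kBB => kBkB => kBkkB => kBkkkB => kpSSkkkB => kpkBBSkkkB => kpkpppBSkkkB => kpkppppppSkkkB => kpkpppppppkkkB => kpkpppppppkkkppp

S => kBB   [S → k B B]
kBB => kBkB   [B → B k]
kBkB => kBkkB   [B → B k]
kBkkB => kBkkkB   [B → B k]
kBkkkB => kpSSkkkB   [B → p S S]
kpSSkkkB => kpkBBSkkkB   [S → k B B]
kpkBBSkkkB => kpkpppBSkkkB   [B → p p p]
kpkpppBSkkkB => kpkppppppSkkkB   [B → p p p]
kpkppppppSkkkB => kpkpppppppkkkB   [S → p]
kpkpppppppkkkB => kpkpppppppkkkppp   [B → p p p]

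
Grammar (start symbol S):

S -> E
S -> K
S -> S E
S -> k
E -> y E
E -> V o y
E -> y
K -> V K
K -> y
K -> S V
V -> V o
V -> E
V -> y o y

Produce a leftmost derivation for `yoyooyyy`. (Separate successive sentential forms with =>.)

S => SE => SEE => KEE => VKEE => VoKEE => VooKEE => yoyooKEE => yoyooyEE => yoyooyyE => yoyooyyy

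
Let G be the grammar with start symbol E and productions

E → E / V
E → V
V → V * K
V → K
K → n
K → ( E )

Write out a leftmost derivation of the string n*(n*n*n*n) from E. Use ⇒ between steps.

E ⇒ V   [E → V]
V ⇒ V*K   [V → V * K]
V*K ⇒ K*K   [V → K]
K*K ⇒ n*K   [K → n]
n*K ⇒ n*(E)   [K → ( E )]
n*(E) ⇒ n*(V)   [E → V]
n*(V) ⇒ n*(V*K)   [V → V * K]
n*(V*K) ⇒ n*(V*K*K)   [V → V * K]
n*(V*K*K) ⇒ n*(V*K*K*K)   [V → V * K]
n*(V*K*K*K) ⇒ n*(K*K*K*K)   [V → K]
n*(K*K*K*K) ⇒ n*(n*K*K*K)   [K → n]
n*(n*K*K*K) ⇒ n*(n*n*K*K)   [K → n]
n*(n*n*K*K) ⇒ n*(n*n*n*K)   [K → n]
n*(n*n*n*K) ⇒ n*(n*n*n*n)   [K → n]

E⇒V⇒V*K⇒K*K⇒n*K⇒n*(E)⇒n*(V)⇒n*(V*K)⇒n*(V*K*K)⇒n*(V*K*K*K)⇒n*(K*K*K*K)⇒n*(n*K*K*K)⇒n*(n*n*K*K)⇒n*(n*n*n*K)⇒n*(n*n*n*n)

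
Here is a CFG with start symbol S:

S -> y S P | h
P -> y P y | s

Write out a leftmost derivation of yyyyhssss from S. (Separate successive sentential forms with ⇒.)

S⇒ySP⇒yySPP⇒yyySPPP⇒yyyySPPPP⇒yyyyhPPPP⇒yyyyhsPPP⇒yyyyhssPP⇒yyyyhsssP⇒yyyyhssss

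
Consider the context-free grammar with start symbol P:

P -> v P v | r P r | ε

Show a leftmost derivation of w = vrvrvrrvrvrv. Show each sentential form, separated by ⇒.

P ⇒ vPv ⇒ vrPrv ⇒ vrvPvrv ⇒ vrvrPrvrv ⇒ vrvrvPvrvrv ⇒ vrvrvrPrvrvrv ⇒ vrvrvrrvrvrv

P ⇒ vPv   [P -> v P v]
vPv ⇒ vrPrv   [P -> r P r]
vrPrv ⇒ vrvPvrv   [P -> v P v]
vrvPvrv ⇒ vrvrPrvrv   [P -> r P r]
vrvrPrvrv ⇒ vrvrvPvrvrv   [P -> v P v]
vrvrvPvrvrv ⇒ vrvrvrPrvrvrv   [P -> r P r]
vrvrvrPrvrvrv ⇒ vrvrvrrvrvrv   [P -> ε]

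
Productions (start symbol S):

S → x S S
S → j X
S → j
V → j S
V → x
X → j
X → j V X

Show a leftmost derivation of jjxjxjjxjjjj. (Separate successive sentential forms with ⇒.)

S⇒jX⇒jjVX⇒jjxX⇒jjxjVX⇒jjxjxX⇒jjxjxjVX⇒jjxjxjjSX⇒jjxjxjjxSSX⇒jjxjxjjxjXSX⇒jjxjxjjxjjSX⇒jjxjxjjxjjjX⇒jjxjxjjxjjjj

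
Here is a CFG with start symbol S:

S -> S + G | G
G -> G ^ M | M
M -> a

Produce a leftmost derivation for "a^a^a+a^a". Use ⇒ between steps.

S ⇒ S+G   [S -> S + G]
S+G ⇒ G+G   [S -> G]
G+G ⇒ G^M+G   [G -> G ^ M]
G^M+G ⇒ G^M^M+G   [G -> G ^ M]
G^M^M+G ⇒ M^M^M+G   [G -> M]
M^M^M+G ⇒ a^M^M+G   [M -> a]
a^M^M+G ⇒ a^a^M+G   [M -> a]
a^a^M+G ⇒ a^a^a+G   [M -> a]
a^a^a+G ⇒ a^a^a+G^M   [G -> G ^ M]
a^a^a+G^M ⇒ a^a^a+M^M   [G -> M]
a^a^a+M^M ⇒ a^a^a+a^M   [M -> a]
a^a^a+a^M ⇒ a^a^a+a^a   [M -> a]

S ⇒ S+G ⇒ G+G ⇒ G^M+G ⇒ G^M^M+G ⇒ M^M^M+G ⇒ a^M^M+G ⇒ a^a^M+G ⇒ a^a^a+G ⇒ a^a^a+G^M ⇒ a^a^a+M^M ⇒ a^a^a+a^M ⇒ a^a^a+a^a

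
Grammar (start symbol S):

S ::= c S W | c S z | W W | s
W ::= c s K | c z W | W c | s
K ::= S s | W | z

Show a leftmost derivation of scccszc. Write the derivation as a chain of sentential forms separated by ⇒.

S⇒WW⇒WcW⇒WccW⇒sccW⇒sccWc⇒scccsKc⇒scccszc

S ⇒ WW   [S ::= W W]
WW ⇒ WcW   [W ::= W c]
WcW ⇒ WccW   [W ::= W c]
WccW ⇒ sccW   [W ::= s]
sccW ⇒ sccWc   [W ::= W c]
sccWc ⇒ scccsKc   [W ::= c s K]
scccsKc ⇒ scccszc   [K ::= z]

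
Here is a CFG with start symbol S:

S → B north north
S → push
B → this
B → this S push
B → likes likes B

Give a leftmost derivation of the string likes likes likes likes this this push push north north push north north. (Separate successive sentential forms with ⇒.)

S ⇒ B north north ⇒ likes likes B north north ⇒ likes likes likes likes B north north ⇒ likes likes likes likes this S push north north ⇒ likes likes likes likes this B north north push north north ⇒ likes likes likes likes this this S push north north push north north ⇒ likes likes likes likes this this push push north north push north north

S ⇒ B north north   [S → B north north]
B north north ⇒ likes likes B north north   [B → likes likes B]
likes likes B north north ⇒ likes likes likes likes B north north   [B → likes likes B]
likes likes likes likes B north north ⇒ likes likes likes likes this S push north north   [B → this S push]
likes likes likes likes this S push north north ⇒ likes likes likes likes this B north north push north north   [S → B north north]
likes likes likes likes this B north north push north north ⇒ likes likes likes likes this this S push north north push north north   [B → this S push]
likes likes likes likes this this S push north north push north north ⇒ likes likes likes likes this this push push north north push north north   [S → push]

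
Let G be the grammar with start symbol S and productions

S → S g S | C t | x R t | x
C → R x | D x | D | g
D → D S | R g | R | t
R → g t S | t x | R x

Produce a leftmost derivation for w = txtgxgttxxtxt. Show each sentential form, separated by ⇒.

S ⇒ SgS ⇒ CtgS ⇒ DxtgS ⇒ txtgS ⇒ txtgxRt ⇒ txtgxRxt ⇒ txtgxgtSxt ⇒ txtgxgtCtxt ⇒ txtgxgtRxtxt ⇒ txtgxgttxxtxt

S ⇒ SgS   [S → S g S]
SgS ⇒ CtgS   [S → C t]
CtgS ⇒ DxtgS   [C → D x]
DxtgS ⇒ txtgS   [D → t]
txtgS ⇒ txtgxRt   [S → x R t]
txtgxRt ⇒ txtgxRxt   [R → R x]
txtgxRxt ⇒ txtgxgtSxt   [R → g t S]
txtgxgtSxt ⇒ txtgxgtCtxt   [S → C t]
txtgxgtCtxt ⇒ txtgxgtRxtxt   [C → R x]
txtgxgtRxtxt ⇒ txtgxgttxxtxt   [R → t x]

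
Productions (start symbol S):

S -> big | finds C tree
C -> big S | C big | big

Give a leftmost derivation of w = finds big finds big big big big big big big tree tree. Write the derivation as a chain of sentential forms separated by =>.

S => finds C tree   [S -> finds C tree]
finds C tree => finds big S tree   [C -> big S]
finds big S tree => finds big finds C tree tree   [S -> finds C tree]
finds big finds C tree tree => finds big finds C big tree tree   [C -> C big]
finds big finds C big tree tree => finds big finds C big big tree tree   [C -> C big]
finds big finds C big big tree tree => finds big finds C big big big tree tree   [C -> C big]
finds big finds C big big big tree tree => finds big finds C big big big big tree tree   [C -> C big]
finds big finds C big big big big tree tree => finds big finds C big big big big big tree tree   [C -> C big]
finds big finds C big big big big big tree tree => finds big finds C big big big big big big tree tree   [C -> C big]
finds big finds C big big big big big big tree tree => finds big finds big big big big big big big tree tree   [C -> big]

S => finds C tree => finds big S tree => finds big finds C tree tree => finds big finds C big tree tree => finds big finds C big big tree tree => finds big finds C big big big tree tree => finds big finds C big big big big tree tree => finds big finds C big big big big big tree tree => finds big finds C big big big big big big tree tree => finds big finds big big big big big big big tree tree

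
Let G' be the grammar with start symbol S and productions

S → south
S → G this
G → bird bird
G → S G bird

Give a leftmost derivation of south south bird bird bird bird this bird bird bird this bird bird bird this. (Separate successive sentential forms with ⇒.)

S ⇒ G this   [S → G this]
G this ⇒ S G bird this   [G → S G bird]
S G bird this ⇒ G this G bird this   [S → G this]
G this G bird this ⇒ S G bird this G bird this   [G → S G bird]
S G bird this G bird this ⇒ G this G bird this G bird this   [S → G this]
G this G bird this G bird this ⇒ S G bird this G bird this G bird this   [G → S G bird]
S G bird this G bird this G bird this ⇒ south G bird this G bird this G bird this   [S → south]
south G bird this G bird this G bird this ⇒ south S G bird bird this G bird this G bird this   [G → S G bird]
south S G bird bird this G bird this G bird this ⇒ south south G bird bird this G bird this G bird this   [S → south]
south south G bird bird this G bird this G bird this ⇒ south south bird bird bird bird this G bird this G bird this   [G → bird bird]
south south bird bird bird bird this G bird this G bird this ⇒ south south bird bird bird bird this bird bird bird this G bird this   [G → bird bird]
south south bird bird bird bird this bird bird bird this G bird this ⇒ south south bird bird bird bird this bird bird bird this bird bird bird this   [G → bird bird]

S ⇒ G this ⇒ S G bird this ⇒ G this G bird this ⇒ S G bird this G bird this ⇒ G this G bird this G bird this ⇒ S G bird this G bird this G bird this ⇒ south G bird this G bird this G bird this ⇒ south S G bird bird this G bird this G bird this ⇒ south south G bird bird this G bird this G bird this ⇒ south south bird bird bird bird this G bird this G bird this ⇒ south south bird bird bird bird this bird bird bird this G bird this ⇒ south south bird bird bird bird this bird bird bird this bird bird bird this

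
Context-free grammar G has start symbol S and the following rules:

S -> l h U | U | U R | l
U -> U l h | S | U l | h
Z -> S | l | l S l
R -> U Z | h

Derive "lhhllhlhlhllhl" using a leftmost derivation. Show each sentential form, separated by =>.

S => lhU => lhUl => lhUlhl => lhUllhl => lhUlhllhl => lhUlhlhllhl => lhUlhlhlhllhl => lhUllhlhlhllhl => lhhllhlhlhllhl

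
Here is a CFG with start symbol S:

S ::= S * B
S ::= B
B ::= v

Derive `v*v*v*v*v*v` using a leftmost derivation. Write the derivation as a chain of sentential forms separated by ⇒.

S⇒S*B⇒S*B*B⇒S*B*B*B⇒S*B*B*B*B⇒S*B*B*B*B*B⇒B*B*B*B*B*B⇒v*B*B*B*B*B⇒v*v*B*B*B*B⇒v*v*v*B*B*B⇒v*v*v*v*B*B⇒v*v*v*v*v*B⇒v*v*v*v*v*v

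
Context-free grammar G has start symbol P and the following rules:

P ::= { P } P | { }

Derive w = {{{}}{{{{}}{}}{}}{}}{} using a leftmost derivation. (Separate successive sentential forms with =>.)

P=>{P}P=>{{P}P}P=>{{{}}P}P=>{{{}}{P}P}P=>{{{}}{{P}P}P}P=>{{{}}{{{P}P}P}P}P=>{{{}}{{{{}}P}P}P}P=>{{{}}{{{{}}{}}P}P}P=>{{{}}{{{{}}{}}{}}P}P=>{{{}}{{{{}}{}}{}}{}}P=>{{{}}{{{{}}{}}{}}{}}{}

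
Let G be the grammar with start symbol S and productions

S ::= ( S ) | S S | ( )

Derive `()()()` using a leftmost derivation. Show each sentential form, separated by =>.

S => SS   [S ::= S S]
SS => SSS   [S ::= S S]
SSS => ()SS   [S ::= ( )]
()SS => ()()S   [S ::= ( )]
()()S => ()()()   [S ::= ( )]

S => SS => SSS => ()SS => ()()S => ()()()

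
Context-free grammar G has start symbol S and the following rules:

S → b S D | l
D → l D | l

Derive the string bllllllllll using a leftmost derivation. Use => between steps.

S => bSD   [S → b S D]
bSD => blD   [S → l]
blD => bllD   [D → l D]
bllD => blllD   [D → l D]
blllD => bllllD   [D → l D]
bllllD => blllllD   [D → l D]
blllllD => bllllllD   [D → l D]
bllllllD => blllllllD   [D → l D]
blllllllD => bllllllllD   [D → l D]
bllllllllD => blllllllllD   [D → l D]
blllllllllD => bllllllllll   [D → l]

S => bSD => blD => bllD => blllD => bllllD => blllllD => bllllllD => blllllllD => bllllllllD => blllllllllD => bllllllllll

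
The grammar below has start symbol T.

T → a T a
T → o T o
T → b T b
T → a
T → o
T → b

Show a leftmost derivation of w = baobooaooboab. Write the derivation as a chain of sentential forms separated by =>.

T => bTb => baTab => baoToab => baobTboab => baoboToboab => baobooTooboab => baobooaooboab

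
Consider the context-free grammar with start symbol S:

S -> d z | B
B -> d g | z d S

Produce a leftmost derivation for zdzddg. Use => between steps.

S => B => zdS => zdB => zdzdS => zdzdB => zdzddg

S => B   [S -> B]
B => zdS   [B -> z d S]
zdS => zdB   [S -> B]
zdB => zdzdS   [B -> z d S]
zdzdS => zdzdB   [S -> B]
zdzdB => zdzddg   [B -> d g]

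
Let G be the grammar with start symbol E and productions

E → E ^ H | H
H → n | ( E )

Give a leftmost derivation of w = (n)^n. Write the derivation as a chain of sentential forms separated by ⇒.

E ⇒ E^H   [E → E ^ H]
E^H ⇒ H^H   [E → H]
H^H ⇒ (E)^H   [H → ( E )]
(E)^H ⇒ (H)^H   [E → H]
(H)^H ⇒ (n)^H   [H → n]
(n)^H ⇒ (n)^n   [H → n]

E ⇒ E^H ⇒ H^H ⇒ (E)^H ⇒ (H)^H ⇒ (n)^H ⇒ (n)^n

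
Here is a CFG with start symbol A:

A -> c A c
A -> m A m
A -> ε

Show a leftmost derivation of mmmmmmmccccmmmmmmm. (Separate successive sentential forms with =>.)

A => mAm => mmAmm => mmmAmmm => mmmmAmmmm => mmmmmAmmmmm => mmmmmmAmmmmmm => mmmmmmmAmmmmmmm => mmmmmmmcAcmmmmmmm => mmmmmmmccAccmmmmmmm => mmmmmmmccccmmmmmmm

A => mAm   [A -> m A m]
mAm => mmAmm   [A -> m A m]
mmAmm => mmmAmmm   [A -> m A m]
mmmAmmm => mmmmAmmmm   [A -> m A m]
mmmmAmmmm => mmmmmAmmmmm   [A -> m A m]
mmmmmAmmmmm => mmmmmmAmmmmmm   [A -> m A m]
mmmmmmAmmmmmm => mmmmmmmAmmmmmmm   [A -> m A m]
mmmmmmmAmmmmmmm => mmmmmmmcAcmmmmmmm   [A -> c A c]
mmmmmmmcAcmmmmmmm => mmmmmmmccAccmmmmmmm   [A -> c A c]
mmmmmmmccAccmmmmmmm => mmmmmmmccccmmmmmmm   [A -> ε]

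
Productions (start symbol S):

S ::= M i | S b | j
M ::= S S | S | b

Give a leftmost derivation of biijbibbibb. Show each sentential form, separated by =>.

S => Sb   [S ::= S b]
Sb => Sbb   [S ::= S b]
Sbb => Mibb   [S ::= M i]
Mibb => SSibb   [M ::= S S]
SSibb => MiSibb   [S ::= M i]
MiSibb => SiSibb   [M ::= S]
SiSibb => MiiSibb   [S ::= M i]
MiiSibb => biiSibb   [M ::= b]
biiSibb => biiSbibb   [S ::= S b]
biiSbibb => biiSbbibb   [S ::= S b]
biiSbbibb => biiMibbibb   [S ::= M i]
biiMibbibb => biiSibbibb   [M ::= S]
biiSibbibb => biiSbibbibb   [S ::= S b]
biiSbibbibb => biijbibbibb   [S ::= j]

S => Sb => Sbb => Mibb => SSibb => MiSibb => SiSibb => MiiSibb => biiSibb => biiSbibb => biiSbbibb => biiMibbibb => biiSibbibb => biiSbibbibb => biijbibbibb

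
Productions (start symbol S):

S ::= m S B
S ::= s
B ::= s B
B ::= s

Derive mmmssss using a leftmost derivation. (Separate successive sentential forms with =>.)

S=>mSB=>mmSBB=>mmmSBBB=>mmmsBBB=>mmmssBB=>mmmsssB=>mmmssss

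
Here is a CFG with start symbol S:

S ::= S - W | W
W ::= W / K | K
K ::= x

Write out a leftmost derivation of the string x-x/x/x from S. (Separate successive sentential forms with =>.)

S => S-W => W-W => K-W => x-W => x-W/K => x-W/K/K => x-K/K/K => x-x/K/K => x-x/x/K => x-x/x/x

S => S-W   [S ::= S - W]
S-W => W-W   [S ::= W]
W-W => K-W   [W ::= K]
K-W => x-W   [K ::= x]
x-W => x-W/K   [W ::= W / K]
x-W/K => x-W/K/K   [W ::= W / K]
x-W/K/K => x-K/K/K   [W ::= K]
x-K/K/K => x-x/K/K   [K ::= x]
x-x/K/K => x-x/x/K   [K ::= x]
x-x/x/K => x-x/x/x   [K ::= x]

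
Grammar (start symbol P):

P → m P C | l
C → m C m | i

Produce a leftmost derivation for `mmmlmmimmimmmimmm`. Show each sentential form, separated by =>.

P=>mPC=>mmPCC=>mmmPCCC=>mmmlCCC=>mmmlmCmCC=>mmmlmmCmmCC=>mmmlmmimmCC=>mmmlmmimmiC=>mmmlmmimmimCm=>mmmlmmimmimmCmm=>mmmlmmimmimmmCmmm=>mmmlmmimmimmmimmm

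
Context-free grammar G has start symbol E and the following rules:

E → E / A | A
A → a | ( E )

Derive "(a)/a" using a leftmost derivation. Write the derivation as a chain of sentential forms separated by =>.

E => E/A => A/A => (E)/A => (A)/A => (a)/A => (a)/a

E => E/A   [E → E / A]
E/A => A/A   [E → A]
A/A => (E)/A   [A → ( E )]
(E)/A => (A)/A   [E → A]
(A)/A => (a)/A   [A → a]
(a)/A => (a)/a   [A → a]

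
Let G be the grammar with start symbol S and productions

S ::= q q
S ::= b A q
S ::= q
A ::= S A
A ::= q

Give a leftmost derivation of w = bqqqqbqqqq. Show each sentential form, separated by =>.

S => bAq => bSAq => bqqAq => bqqSAq => bqqqqAq => bqqqqSAq => bqqqqbAqAq => bqqqqbqqAq => bqqqqbqqqq

S => bAq   [S ::= b A q]
bAq => bSAq   [A ::= S A]
bSAq => bqqAq   [S ::= q q]
bqqAq => bqqSAq   [A ::= S A]
bqqSAq => bqqqqAq   [S ::= q q]
bqqqqAq => bqqqqSAq   [A ::= S A]
bqqqqSAq => bqqqqbAqAq   [S ::= b A q]
bqqqqbAqAq => bqqqqbqqAq   [A ::= q]
bqqqqbqqAq => bqqqqbqqqq   [A ::= q]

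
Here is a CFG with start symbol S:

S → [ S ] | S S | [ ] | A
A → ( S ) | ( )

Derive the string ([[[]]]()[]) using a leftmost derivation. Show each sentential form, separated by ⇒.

S⇒A⇒(S)⇒(SS)⇒([S]S)⇒([[S]]S)⇒([[[]]]S)⇒([[[]]]SS)⇒([[[]]]AS)⇒([[[]]]()S)⇒([[[]]]()[])

S ⇒ A   [S → A]
A ⇒ (S)   [A → ( S )]
(S) ⇒ (SS)   [S → S S]
(SS) ⇒ ([S]S)   [S → [ S ]]
([S]S) ⇒ ([[S]]S)   [S → [ S ]]
([[S]]S) ⇒ ([[[]]]S)   [S → [ ]]
([[[]]]S) ⇒ ([[[]]]SS)   [S → S S]
([[[]]]SS) ⇒ ([[[]]]AS)   [S → A]
([[[]]]AS) ⇒ ([[[]]]()S)   [A → ( )]
([[[]]]()S) ⇒ ([[[]]]()[])   [S → [ ]]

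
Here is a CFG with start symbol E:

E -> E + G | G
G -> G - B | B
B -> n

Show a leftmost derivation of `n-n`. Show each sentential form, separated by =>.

E => G => G-B => B-B => n-B => n-n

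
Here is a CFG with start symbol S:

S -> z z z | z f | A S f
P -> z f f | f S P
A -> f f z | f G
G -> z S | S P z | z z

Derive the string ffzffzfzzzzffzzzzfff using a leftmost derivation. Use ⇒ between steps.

S ⇒ ASf   [S -> A S f]
ASf ⇒ ffzSf   [A -> f f z]
ffzSf ⇒ ffzASff   [S -> A S f]
ffzASff ⇒ ffzffzSff   [A -> f f z]
ffzffzSff ⇒ ffzffzASfff   [S -> A S f]
ffzffzASfff ⇒ ffzffzfGSfff   [A -> f G]
ffzffzfGSfff ⇒ ffzffzfSPzSfff   [G -> S P z]
ffzffzfSPzSfff ⇒ ffzffzfzzzPzSfff   [S -> z z z]
ffzffzfzzzPzSfff ⇒ ffzffzfzzzzffzSfff   [P -> z f f]
ffzffzfzzzzffzSfff ⇒ ffzffzfzzzzffzzzzfff   [S -> z z z]

S ⇒ ASf ⇒ ffzSf ⇒ ffzASff ⇒ ffzffzSff ⇒ ffzffzASfff ⇒ ffzffzfGSfff ⇒ ffzffzfSPzSfff ⇒ ffzffzfzzzPzSfff ⇒ ffzffzfzzzzffzSfff ⇒ ffzffzfzzzzffzzzzfff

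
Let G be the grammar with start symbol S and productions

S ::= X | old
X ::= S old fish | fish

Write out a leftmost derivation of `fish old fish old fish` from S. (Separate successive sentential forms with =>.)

S => X => S old fish => X old fish => S old fish old fish => X old fish old fish => fish old fish old fish

S => X   [S ::= X]
X => S old fish   [X ::= S old fish]
S old fish => X old fish   [S ::= X]
X old fish => S old fish old fish   [X ::= S old fish]
S old fish old fish => X old fish old fish   [S ::= X]
X old fish old fish => fish old fish old fish   [X ::= fish]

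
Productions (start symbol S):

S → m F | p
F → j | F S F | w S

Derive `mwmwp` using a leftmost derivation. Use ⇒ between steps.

S ⇒ mF ⇒ mwS ⇒ mwmF ⇒ mwmwS ⇒ mwmwp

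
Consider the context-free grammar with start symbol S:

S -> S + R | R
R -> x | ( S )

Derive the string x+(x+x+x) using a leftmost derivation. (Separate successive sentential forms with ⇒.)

S ⇒ S+R ⇒ R+R ⇒ x+R ⇒ x+(S) ⇒ x+(S+R) ⇒ x+(S+R+R) ⇒ x+(R+R+R) ⇒ x+(x+R+R) ⇒ x+(x+x+R) ⇒ x+(x+x+x)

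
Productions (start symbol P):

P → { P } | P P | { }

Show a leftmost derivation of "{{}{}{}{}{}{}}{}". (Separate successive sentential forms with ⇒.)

P ⇒ PP   [P → P P]
PP ⇒ {P}P   [P → { P }]
{P}P ⇒ {PP}P   [P → P P]
{PP}P ⇒ {PPP}P   [P → P P]
{PPP}P ⇒ {PPPP}P   [P → P P]
{PPPP}P ⇒ {PPPPP}P   [P → P P]
{PPPPP}P ⇒ {PPPPPP}P   [P → P P]
{PPPPPP}P ⇒ {{}PPPPP}P   [P → { }]
{{}PPPPP}P ⇒ {{}{}PPPP}P   [P → { }]
{{}{}PPPP}P ⇒ {{}{}{}PPP}P   [P → { }]
{{}{}{}PPP}P ⇒ {{}{}{}{}PP}P   [P → { }]
{{}{}{}{}PP}P ⇒ {{}{}{}{}{}P}P   [P → { }]
{{}{}{}{}{}P}P ⇒ {{}{}{}{}{}{}}P   [P → { }]
{{}{}{}{}{}{}}P ⇒ {{}{}{}{}{}{}}{}   [P → { }]

P ⇒ PP ⇒ {P}P ⇒ {PP}P ⇒ {PPP}P ⇒ {PPPP}P ⇒ {PPPPP}P ⇒ {PPPPPP}P ⇒ {{}PPPPP}P ⇒ {{}{}PPPP}P ⇒ {{}{}{}PPP}P ⇒ {{}{}{}{}PP}P ⇒ {{}{}{}{}{}P}P ⇒ {{}{}{}{}{}{}}P ⇒ {{}{}{}{}{}{}}{}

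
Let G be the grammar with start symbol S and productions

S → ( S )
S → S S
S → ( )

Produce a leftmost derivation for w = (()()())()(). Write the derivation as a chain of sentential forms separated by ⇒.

S⇒SS⇒SSS⇒(S)SS⇒(SS)SS⇒(SSS)SS⇒(()SS)SS⇒(()()S)SS⇒(()()())SS⇒(()()())()S⇒(()()())()()

S ⇒ SS   [S → S S]
SS ⇒ SSS   [S → S S]
SSS ⇒ (S)SS   [S → ( S )]
(S)SS ⇒ (SS)SS   [S → S S]
(SS)SS ⇒ (SSS)SS   [S → S S]
(SSS)SS ⇒ (()SS)SS   [S → ( )]
(()SS)SS ⇒ (()()S)SS   [S → ( )]
(()()S)SS ⇒ (()()())SS   [S → ( )]
(()()())SS ⇒ (()()())()S   [S → ( )]
(()()())()S ⇒ (()()())()()   [S → ( )]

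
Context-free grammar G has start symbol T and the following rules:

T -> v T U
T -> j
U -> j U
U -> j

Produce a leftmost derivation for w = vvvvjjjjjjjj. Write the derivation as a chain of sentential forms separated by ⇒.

T⇒vTU⇒vvTUU⇒vvvTUUU⇒vvvvTUUUU⇒vvvvjUUUU⇒vvvvjjUUUU⇒vvvvjjjUUUU⇒vvvvjjjjUUUU⇒vvvvjjjjjUUU⇒vvvvjjjjjjUU⇒vvvvjjjjjjjU⇒vvvvjjjjjjjj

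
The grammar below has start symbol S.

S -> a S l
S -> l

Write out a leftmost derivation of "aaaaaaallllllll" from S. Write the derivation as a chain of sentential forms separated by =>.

S => aSl => aaSll => aaaSlll => aaaaSllll => aaaaaSlllll => aaaaaaSllllll => aaaaaaaSlllllll => aaaaaaallllllll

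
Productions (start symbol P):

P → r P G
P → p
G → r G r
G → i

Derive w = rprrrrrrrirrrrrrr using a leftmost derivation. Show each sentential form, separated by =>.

P => rPG => rpG => rprGr => rprrGrr => rprrrGrrr => rprrrrGrrrr => rprrrrrGrrrrr => rprrrrrrGrrrrrr => rprrrrrrrGrrrrrrr => rprrrrrrrirrrrrrr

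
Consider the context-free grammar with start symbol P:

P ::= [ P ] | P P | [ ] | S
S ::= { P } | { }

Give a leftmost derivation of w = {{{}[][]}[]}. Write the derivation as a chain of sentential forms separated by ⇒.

P⇒S⇒{P}⇒{PP}⇒{SP}⇒{{P}P}⇒{{PP}P}⇒{{PPP}P}⇒{{SPP}P}⇒{{{}PP}P}⇒{{{}[]P}P}⇒{{{}[][]}P}⇒{{{}[][]}[]}

P ⇒ S   [P ::= S]
S ⇒ {P}   [S ::= { P }]
{P} ⇒ {PP}   [P ::= P P]
{PP} ⇒ {SP}   [P ::= S]
{SP} ⇒ {{P}P}   [S ::= { P }]
{{P}P} ⇒ {{PP}P}   [P ::= P P]
{{PP}P} ⇒ {{PPP}P}   [P ::= P P]
{{PPP}P} ⇒ {{SPP}P}   [P ::= S]
{{SPP}P} ⇒ {{{}PP}P}   [S ::= { }]
{{{}PP}P} ⇒ {{{}[]P}P}   [P ::= [ ]]
{{{}[]P}P} ⇒ {{{}[][]}P}   [P ::= [ ]]
{{{}[][]}P} ⇒ {{{}[][]}[]}   [P ::= [ ]]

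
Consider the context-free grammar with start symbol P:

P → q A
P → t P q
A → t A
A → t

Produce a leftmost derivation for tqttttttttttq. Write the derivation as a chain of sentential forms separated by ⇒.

P ⇒ tPq ⇒ tqAq ⇒ tqtAq ⇒ tqttAq ⇒ tqtttAq ⇒ tqttttAq ⇒ tqtttttAq ⇒ tqttttttAq ⇒ tqtttttttAq ⇒ tqttttttttAq ⇒ tqtttttttttAq ⇒ tqttttttttttq

P ⇒ tPq   [P → t P q]
tPq ⇒ tqAq   [P → q A]
tqAq ⇒ tqtAq   [A → t A]
tqtAq ⇒ tqttAq   [A → t A]
tqttAq ⇒ tqtttAq   [A → t A]
tqtttAq ⇒ tqttttAq   [A → t A]
tqttttAq ⇒ tqtttttAq   [A → t A]
tqtttttAq ⇒ tqttttttAq   [A → t A]
tqttttttAq ⇒ tqtttttttAq   [A → t A]
tqtttttttAq ⇒ tqttttttttAq   [A → t A]
tqttttttttAq ⇒ tqtttttttttAq   [A → t A]
tqtttttttttAq ⇒ tqttttttttttq   [A → t]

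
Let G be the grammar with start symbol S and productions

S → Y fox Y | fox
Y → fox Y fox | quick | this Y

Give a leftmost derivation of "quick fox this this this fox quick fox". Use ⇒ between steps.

S ⇒ Y fox Y ⇒ quick fox Y ⇒ quick fox this Y ⇒ quick fox this this Y ⇒ quick fox this this this Y ⇒ quick fox this this this fox Y fox ⇒ quick fox this this this fox quick fox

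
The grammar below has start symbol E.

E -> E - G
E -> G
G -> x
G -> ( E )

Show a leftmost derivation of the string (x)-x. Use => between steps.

E => E-G => G-G => (E)-G => (G)-G => (x)-G => (x)-x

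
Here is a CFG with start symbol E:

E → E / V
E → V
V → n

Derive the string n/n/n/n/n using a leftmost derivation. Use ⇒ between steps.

E ⇒ E/V   [E → E / V]
E/V ⇒ E/V/V   [E → E / V]
E/V/V ⇒ E/V/V/V   [E → E / V]
E/V/V/V ⇒ E/V/V/V/V   [E → E / V]
E/V/V/V/V ⇒ V/V/V/V/V   [E → V]
V/V/V/V/V ⇒ n/V/V/V/V   [V → n]
n/V/V/V/V ⇒ n/n/V/V/V   [V → n]
n/n/V/V/V ⇒ n/n/n/V/V   [V → n]
n/n/n/V/V ⇒ n/n/n/n/V   [V → n]
n/n/n/n/V ⇒ n/n/n/n/n   [V → n]

E ⇒ E/V ⇒ E/V/V ⇒ E/V/V/V ⇒ E/V/V/V/V ⇒ V/V/V/V/V ⇒ n/V/V/V/V ⇒ n/n/V/V/V ⇒ n/n/n/V/V ⇒ n/n/n/n/V ⇒ n/n/n/n/n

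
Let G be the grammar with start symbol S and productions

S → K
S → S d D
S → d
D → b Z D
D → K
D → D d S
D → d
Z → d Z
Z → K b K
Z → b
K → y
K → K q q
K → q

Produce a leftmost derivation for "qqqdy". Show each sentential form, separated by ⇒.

S ⇒ SdD   [S → S d D]
SdD ⇒ KdD   [S → K]
KdD ⇒ KqqdD   [K → K q q]
KqqdD ⇒ qqqdD   [K → q]
qqqdD ⇒ qqqdK   [D → K]
qqqdK ⇒ qqqdy   [K → y]

S ⇒ SdD ⇒ KdD ⇒ KqqdD ⇒ qqqdD ⇒ qqqdK ⇒ qqqdy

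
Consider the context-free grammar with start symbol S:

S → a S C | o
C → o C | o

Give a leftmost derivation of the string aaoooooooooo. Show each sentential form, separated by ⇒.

S ⇒ aSC ⇒ aaSCC ⇒ aaoCC ⇒ aaooCC ⇒ aaoooCC ⇒ aaooooC ⇒ aaoooooC ⇒ aaooooooC ⇒ aaoooooooC ⇒ aaooooooooC ⇒ aaoooooooooC ⇒ aaoooooooooo

S ⇒ aSC   [S → a S C]
aSC ⇒ aaSCC   [S → a S C]
aaSCC ⇒ aaoCC   [S → o]
aaoCC ⇒ aaooCC   [C → o C]
aaooCC ⇒ aaoooCC   [C → o C]
aaoooCC ⇒ aaooooC   [C → o]
aaooooC ⇒ aaoooooC   [C → o C]
aaoooooC ⇒ aaooooooC   [C → o C]
aaooooooC ⇒ aaoooooooC   [C → o C]
aaoooooooC ⇒ aaooooooooC   [C → o C]
aaooooooooC ⇒ aaoooooooooC   [C → o C]
aaoooooooooC ⇒ aaoooooooooo   [C → o]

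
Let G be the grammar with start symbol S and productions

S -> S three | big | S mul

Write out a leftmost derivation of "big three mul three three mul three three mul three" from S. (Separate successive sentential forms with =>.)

S => S three => S mul three => S three mul three => S three three mul three => S mul three three mul three => S three mul three three mul three => S three three mul three three mul three => S mul three three mul three three mul three => S three mul three three mul three three mul three => big three mul three three mul three three mul three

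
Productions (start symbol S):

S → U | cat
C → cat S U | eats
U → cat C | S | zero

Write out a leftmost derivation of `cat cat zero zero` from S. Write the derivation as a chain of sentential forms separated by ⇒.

S ⇒ U   [S → U]
U ⇒ cat C   [U → cat C]
cat C ⇒ cat cat S U   [C → cat S U]
cat cat S U ⇒ cat cat U U   [S → U]
cat cat U U ⇒ cat cat zero U   [U → zero]
cat cat zero U ⇒ cat cat zero zero   [U → zero]

S ⇒ U ⇒ cat C ⇒ cat cat S U ⇒ cat cat U U ⇒ cat cat zero U ⇒ cat cat zero zero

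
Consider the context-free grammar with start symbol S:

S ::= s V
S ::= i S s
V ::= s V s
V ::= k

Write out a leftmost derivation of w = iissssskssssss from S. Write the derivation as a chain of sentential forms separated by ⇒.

S ⇒ iSs   [S ::= i S s]
iSs ⇒ iiSss   [S ::= i S s]
iiSss ⇒ iisVss   [S ::= s V]
iisVss ⇒ iissVsss   [V ::= s V s]
iissVsss ⇒ iisssVssss   [V ::= s V s]
iisssVssss ⇒ iissssVsssss   [V ::= s V s]
iissssVsssss ⇒ iisssssVssssss   [V ::= s V s]
iisssssVssssss ⇒ iissssskssssss   [V ::= k]

S ⇒ iSs ⇒ iiSss ⇒ iisVss ⇒ iissVsss ⇒ iisssVssss ⇒ iissssVsssss ⇒ iisssssVssssss ⇒ iissssskssssss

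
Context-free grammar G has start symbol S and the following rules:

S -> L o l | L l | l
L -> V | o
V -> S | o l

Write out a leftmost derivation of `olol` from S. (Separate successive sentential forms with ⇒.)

S ⇒ Lol   [S -> L o l]
Lol ⇒ Vol   [L -> V]
Vol ⇒ Sol   [V -> S]
Sol ⇒ Llol   [S -> L l]
Llol ⇒ olol   [L -> o]

S ⇒ Lol ⇒ Vol ⇒ Sol ⇒ Llol ⇒ olol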